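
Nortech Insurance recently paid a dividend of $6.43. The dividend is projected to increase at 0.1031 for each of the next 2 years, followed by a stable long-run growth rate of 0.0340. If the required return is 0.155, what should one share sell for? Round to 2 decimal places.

Two-stage DDM. Project D₁…D_2 at 0.1031, terminal growth 0.034, discount at r = 0.155.
D_1 = 7.0929
D_2 = 7.8242
Terminal value at t=2: TV = D_3/(r−g) = 8.0902/(0.155−0.034) = 66.8615
P₀ = 7.0929/(1+0.155)^1 + 7.8242/(1+0.155)^2 + 66.8615/(1+0.155)^2 = 62.1263

$62.13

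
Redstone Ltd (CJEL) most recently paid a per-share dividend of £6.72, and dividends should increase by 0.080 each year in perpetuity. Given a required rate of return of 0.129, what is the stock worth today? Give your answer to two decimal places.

Gordon growth model: P₀ = D₁/(r − g). D₁ = 6.72 × (1 + 0.08) = 7.2576.
P₀ = 7.2576 / (0.129 − 0.08) = 7.2576 / 0.049 = 148.1143

£148.11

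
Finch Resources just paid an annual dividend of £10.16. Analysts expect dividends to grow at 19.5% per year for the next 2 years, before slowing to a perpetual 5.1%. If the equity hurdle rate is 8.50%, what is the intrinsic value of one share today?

£404.49

Two-stage DDM. Project D₁…D_2 at 0.195, terminal growth 0.051, discount at r = 0.085.
D_1 = 12.1412
D_2 = 14.5087
Terminal value at t=2: TV = D_3/(r−g) = 15.2487/(0.085−0.051) = 448.4906
P₀ = 12.1412/(1+0.085)^1 + 14.5087/(1+0.085)^2 + 448.4906/(1+0.085)^2 = 404.4873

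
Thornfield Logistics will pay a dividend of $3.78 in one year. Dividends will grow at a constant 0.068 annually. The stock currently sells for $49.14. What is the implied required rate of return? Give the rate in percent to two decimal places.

14.49%

Rearranging the constant-growth DDM: r = D₁/P₀ + g.
r = 3.7800 / 49.14 + 0.068 = 0.07692 + 0.068 = 0.14492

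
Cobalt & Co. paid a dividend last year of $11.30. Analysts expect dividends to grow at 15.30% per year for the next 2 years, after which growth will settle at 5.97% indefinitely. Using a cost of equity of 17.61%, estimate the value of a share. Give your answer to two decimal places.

Two-stage DDM. Project D₁…D_2 at 0.153, terminal growth 0.0597, discount at r = 0.1761.
D_1 = 13.0289
D_2 = 15.0223
Terminal value at t=2: TV = D_3/(r−g) = 15.9192/(0.1761−0.0597) = 136.7625
P₀ = 13.0289/(1+0.1761)^1 + 15.0223/(1+0.1761)^2 + 136.7625/(1+0.1761)^2 = 120.8117

$120.81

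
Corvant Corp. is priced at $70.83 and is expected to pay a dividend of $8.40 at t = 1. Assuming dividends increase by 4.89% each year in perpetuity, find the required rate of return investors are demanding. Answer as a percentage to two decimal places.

Rearranging the constant-growth DDM: r = D₁/P₀ + g.
r = 8.4000 / 70.83 + 0.0489 = 0.11859 + 0.0489 = 0.16749

16.75%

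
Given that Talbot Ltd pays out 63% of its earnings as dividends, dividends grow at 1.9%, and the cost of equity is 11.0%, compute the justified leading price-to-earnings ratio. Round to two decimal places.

6.92

Justified leading P/E = b/(r−g) = 0.63/(0.11−0.019) = 6.9231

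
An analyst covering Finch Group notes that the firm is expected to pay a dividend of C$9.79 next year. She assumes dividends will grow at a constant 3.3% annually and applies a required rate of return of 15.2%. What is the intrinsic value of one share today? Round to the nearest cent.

Gordon growth model: P₀ = D₁/(r − g), with D₁ = 9.79 given directly.
P₀ = 9.7900 / (0.152 − 0.033) = 9.7900 / 0.119 = 82.2689

C$82.27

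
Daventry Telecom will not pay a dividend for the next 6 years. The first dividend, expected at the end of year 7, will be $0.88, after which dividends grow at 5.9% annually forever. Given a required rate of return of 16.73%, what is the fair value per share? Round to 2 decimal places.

$3.21

Deferred-dividend DDM. At t=6 the remaining stream is a growing perpetuity with first payment D_7 = 0.88.
V_6 = D_7/(r−g) = 0.88/(0.1673−0.059) = 8.1256
P₀ = V_6/(1+r)^6 = 8.1256/(1+0.1673)^6 = 3.2119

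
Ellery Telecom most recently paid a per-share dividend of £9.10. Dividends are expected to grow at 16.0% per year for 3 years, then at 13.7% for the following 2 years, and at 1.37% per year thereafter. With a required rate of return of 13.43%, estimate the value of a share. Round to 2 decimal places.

£130.29

Three-stage DDM. Project D₁…D_5; terminal Gordon value at t=5 with g = 0.0137; discount at r = 0.1343.
D_1 = 10.5560
D_2 = 12.2450
D_3 = 14.2042
D_4 = 16.1501
D_5 = 18.3627
TV_5 = 18.6143/(0.1343−0.0137) = 154.3471
P₀ = Σ Dₜ/(1+r)ᵗ + TV_5/(1+r)^5 = 130.2883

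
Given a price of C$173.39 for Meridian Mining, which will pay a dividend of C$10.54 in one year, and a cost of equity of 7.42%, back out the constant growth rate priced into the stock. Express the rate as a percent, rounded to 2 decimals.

1.34%

From P₀ = D₁/(r − g), the implied growth is g = r − D₁/P₀.
g = 0.0742 − 10.54/173.39 = 0.0742 − 0.06079 = 0.01341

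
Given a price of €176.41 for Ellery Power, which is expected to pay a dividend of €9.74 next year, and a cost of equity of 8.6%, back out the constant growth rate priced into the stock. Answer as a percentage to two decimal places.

From P₀ = D₁/(r − g), the implied growth is g = r − D₁/P₀.
g = 0.086 − 9.74/176.41 = 0.086 − 0.05521 = 0.03079

3.08%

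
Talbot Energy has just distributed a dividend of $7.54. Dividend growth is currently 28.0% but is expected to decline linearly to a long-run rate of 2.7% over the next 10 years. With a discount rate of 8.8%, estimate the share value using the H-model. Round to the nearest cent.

$283.31

H-model: P₀ = D₀[(1+g_L) + H(g_S−g_L)]/(r−g_L), with H = 10/2 = 5.
P₀ = 7.54 × [(1+0.027) + 5×(0.28−0.027)] / (0.088−0.027)
   = 7.54 × 2.2920 / 0.061 = 283.3062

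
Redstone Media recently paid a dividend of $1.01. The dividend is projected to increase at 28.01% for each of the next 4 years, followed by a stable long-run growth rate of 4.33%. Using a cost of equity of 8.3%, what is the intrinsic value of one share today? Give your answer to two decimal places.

$58.05

Two-stage DDM. Project D₁…D_4 at 0.2801, terminal growth 0.0433, discount at r = 0.083.
D_1 = 1.2929
D_2 = 1.6550
D_3 = 2.1186
D_4 = 2.7120
Terminal value at t=4: TV = D_5/(r−g) = 2.8295/(0.083−0.0433) = 71.2715
P₀ = 1.2929/(1+0.083)^1 + 1.6550/(1+0.083)^2 + 2.1186/(1+0.083)^3 + 2.7120/(1+0.083)^4 + 71.2715/(1+0.083)^4 = 58.0528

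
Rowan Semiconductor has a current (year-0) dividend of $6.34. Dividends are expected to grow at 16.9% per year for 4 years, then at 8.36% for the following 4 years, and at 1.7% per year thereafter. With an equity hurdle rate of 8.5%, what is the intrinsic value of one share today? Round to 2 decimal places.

Three-stage DDM. Project D₁…D_8; terminal Gordon value at t=8 with g = 0.017; discount at r = 0.085.
D_1 = 7.4115
D_2 = 8.6640
D_3 = 10.1282
D_4 = 11.8399
D_5 = 12.8297
D_6 = 13.9023
D_7 = 15.0645
D_8 = 16.3239
TV_8 = 16.6014/(0.085−0.017) = 244.1380
P₀ = Σ Dₜ/(1+r)ᵗ + TV_8/(1+r)^8 = 191.8418

$191.84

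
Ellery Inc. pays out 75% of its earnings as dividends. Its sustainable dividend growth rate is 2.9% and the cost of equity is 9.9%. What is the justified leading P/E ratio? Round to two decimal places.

Justified leading P/E = b/(r−g) = 0.75/(0.099−0.029) = 10.7143

10.71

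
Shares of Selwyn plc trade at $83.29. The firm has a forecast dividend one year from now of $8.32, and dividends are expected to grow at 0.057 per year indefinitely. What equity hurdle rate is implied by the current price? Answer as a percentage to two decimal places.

15.69%

Rearranging the constant-growth DDM: r = D₁/P₀ + g.
r = 8.3200 / 83.29 + 0.057 = 0.09989 + 0.057 = 0.15689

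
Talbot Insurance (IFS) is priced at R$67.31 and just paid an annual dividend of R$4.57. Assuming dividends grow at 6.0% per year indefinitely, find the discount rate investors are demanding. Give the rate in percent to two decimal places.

13.20%

Rearranging the constant-growth DDM: r = D₁/P₀ + g.
D₁ = 4.57 × (1 + 0.06) = 4.8442.
r = 4.8442 / 67.31 + 0.06 = 0.07197 + 0.06 = 0.13197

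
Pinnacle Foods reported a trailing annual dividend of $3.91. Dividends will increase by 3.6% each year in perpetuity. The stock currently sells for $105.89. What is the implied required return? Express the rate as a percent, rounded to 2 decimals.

7.43%

Rearranging the constant-growth DDM: r = D₁/P₀ + g.
D₁ = 3.91 × (1 + 0.036) = 4.0508.
r = 4.0508 / 105.89 + 0.036 = 0.03825 + 0.036 = 0.07425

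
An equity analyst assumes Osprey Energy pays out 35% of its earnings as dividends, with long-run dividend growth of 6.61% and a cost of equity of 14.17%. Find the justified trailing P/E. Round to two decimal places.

Justified trailing P/E = b(1+g)/(r−g) = 0.35×(1+0.0661)/(0.1417−0.0661) = 4.9356

4.94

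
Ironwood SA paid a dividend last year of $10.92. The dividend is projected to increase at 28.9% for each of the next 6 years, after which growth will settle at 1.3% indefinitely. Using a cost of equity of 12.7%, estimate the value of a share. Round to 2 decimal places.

Two-stage DDM. Project D₁…D_6 at 0.289, terminal growth 0.013, discount at r = 0.127.
D_1 = 14.0759
D_2 = 18.1438
D_3 = 23.3874
D_4 = 30.1463
D_5 = 38.8586
D_6 = 50.0887
Terminal value at t=6: TV = D_7/(r−g) = 50.7399/(0.127−0.013) = 445.0868
P₀ = 14.0759/(1+0.127)^1 + 18.1438/(1+0.127)^2 + 23.3874/(1+0.127)^3 + 30.1463/(1+0.127)^4 + 38.8586/(1+0.127)^5 + 50.0887/(1+0.127)^6 + 445.0868/(1+0.127)^6 = 324.8393

$324.84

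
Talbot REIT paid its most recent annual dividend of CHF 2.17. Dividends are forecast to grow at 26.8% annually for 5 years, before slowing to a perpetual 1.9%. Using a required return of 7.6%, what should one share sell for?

CHF 106.40

Two-stage DDM. Project D₁…D_5 at 0.268, terminal growth 0.019, discount at r = 0.076.
D_1 = 2.7516
D_2 = 3.4890
D_3 = 4.4240
D_4 = 5.6097
D_5 = 7.1131
Terminal value at t=5: TV = D_6/(r−g) = 7.2482/(0.076−0.019) = 127.1614
P₀ = 2.7516/(1+0.076)^1 + 3.4890/(1+0.076)^2 + 4.4240/(1+0.076)^3 + 5.6097/(1+0.076)^4 + 7.1131/(1+0.076)^5 + 127.1614/(1+0.076)^5 = 106.4031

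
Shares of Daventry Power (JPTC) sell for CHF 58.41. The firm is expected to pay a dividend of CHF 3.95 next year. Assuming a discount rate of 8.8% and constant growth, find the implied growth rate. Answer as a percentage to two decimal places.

2.04%

From P₀ = D₁/(r − g), the implied growth is g = r − D₁/P₀.
g = 0.088 − 3.95/58.41 = 0.088 − 0.06763 = 0.02037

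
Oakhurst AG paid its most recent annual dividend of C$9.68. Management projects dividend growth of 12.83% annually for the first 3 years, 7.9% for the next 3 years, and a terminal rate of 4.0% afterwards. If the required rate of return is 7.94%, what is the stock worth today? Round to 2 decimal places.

C$356.41

Three-stage DDM. Project D₁…D_6; terminal Gordon value at t=6 with g = 0.04; discount at r = 0.0794.
D_1 = 10.9219
D_2 = 12.3232
D_3 = 13.9043
D_4 = 15.0027
D_5 = 16.1880
D_6 = 17.4668
TV_6 = 18.1655/(0.0794−0.04) = 461.0527
P₀ = Σ Dₜ/(1+r)ᵗ + TV_6/(1+r)^6 = 356.4070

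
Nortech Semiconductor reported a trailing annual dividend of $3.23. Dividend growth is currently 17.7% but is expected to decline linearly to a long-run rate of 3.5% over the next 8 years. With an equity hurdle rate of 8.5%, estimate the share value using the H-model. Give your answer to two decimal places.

H-model: P₀ = D₀[(1+g_L) + H(g_S−g_L)]/(r−g_L), with H = 8/2 = 4.
P₀ = 3.23 × [(1+0.035) + 4×(0.177−0.035)] / (0.085−0.035)
   = 3.23 × 1.6030 / 0.05 = 103.5538

$103.55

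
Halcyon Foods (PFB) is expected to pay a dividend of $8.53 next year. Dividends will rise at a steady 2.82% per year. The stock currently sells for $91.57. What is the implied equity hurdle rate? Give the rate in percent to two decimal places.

12.14%

Rearranging the constant-growth DDM: r = D₁/P₀ + g.
r = 8.5300 / 91.57 + 0.0282 = 0.09315 + 0.0282 = 0.12135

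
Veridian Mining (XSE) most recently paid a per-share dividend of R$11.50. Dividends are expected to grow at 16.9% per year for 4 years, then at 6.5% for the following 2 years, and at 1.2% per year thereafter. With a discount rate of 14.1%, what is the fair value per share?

Three-stage DDM. Project D₁…D_6; terminal Gordon value at t=6 with g = 0.012; discount at r = 0.141.
D_1 = 13.4435
D_2 = 15.7155
D_3 = 18.3714
D_4 = 21.4761
D_5 = 22.8721
D_6 = 24.3588
TV_6 = 24.6511/(0.141−0.012) = 191.0935
P₀ = Σ Dₜ/(1+r)ᵗ + TV_6/(1+r)^6 = 158.3614

R$158.36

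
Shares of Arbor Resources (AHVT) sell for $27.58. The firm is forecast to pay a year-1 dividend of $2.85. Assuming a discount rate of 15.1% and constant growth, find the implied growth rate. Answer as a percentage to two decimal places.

4.77%

From P₀ = D₁/(r − g), the implied growth is g = r − D₁/P₀.
g = 0.151 − 2.85/27.58 = 0.151 − 0.10334 = 0.04766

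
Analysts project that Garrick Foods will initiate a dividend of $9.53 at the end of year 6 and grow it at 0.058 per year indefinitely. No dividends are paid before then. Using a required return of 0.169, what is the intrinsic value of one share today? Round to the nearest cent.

$39.33

Deferred-dividend DDM. At t=5 the remaining stream is a growing perpetuity with first payment D_6 = 9.53.
V_5 = D_6/(r−g) = 9.53/(0.169−0.058) = 85.8559
P₀ = V_5/(1+r)^5 = 85.8559/(1+0.169)^5 = 39.3276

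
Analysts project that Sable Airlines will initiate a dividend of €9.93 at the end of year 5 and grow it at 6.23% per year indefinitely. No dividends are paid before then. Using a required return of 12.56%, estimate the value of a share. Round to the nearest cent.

Deferred-dividend DDM. At t=4 the remaining stream is a growing perpetuity with first payment D_5 = 9.93.
V_4 = D_5/(r−g) = 9.93/(0.1256−0.0623) = 156.8720
P₀ = V_4/(1+r)^4 = 156.8720/(1+0.1256)^4 = 97.7258

€97.73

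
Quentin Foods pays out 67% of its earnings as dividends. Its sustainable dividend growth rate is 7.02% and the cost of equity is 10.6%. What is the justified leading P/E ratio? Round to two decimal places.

18.72

Justified leading P/E = b/(r−g) = 0.67/(0.106−0.0702) = 18.7151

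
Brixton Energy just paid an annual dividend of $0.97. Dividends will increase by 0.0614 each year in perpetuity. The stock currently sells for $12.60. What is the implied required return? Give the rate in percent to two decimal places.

14.31%

Rearranging the constant-growth DDM: r = D₁/P₀ + g.
D₁ = 0.97 × (1 + 0.0614) = 1.0296.
r = 1.0296 / 12.60 + 0.0614 = 0.08171 + 0.0614 = 0.14311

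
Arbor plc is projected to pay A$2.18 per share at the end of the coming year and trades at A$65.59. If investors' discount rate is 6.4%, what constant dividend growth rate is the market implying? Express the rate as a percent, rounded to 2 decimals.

From P₀ = D₁/(r − g), the implied growth is g = r − D₁/P₀.
g = 0.064 − 2.18/65.59 = 0.064 − 0.03324 = 0.03076

3.08%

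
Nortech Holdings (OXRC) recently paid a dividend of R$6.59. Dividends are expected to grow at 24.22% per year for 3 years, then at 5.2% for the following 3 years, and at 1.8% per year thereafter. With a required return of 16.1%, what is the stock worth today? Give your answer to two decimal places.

R$85.36

Three-stage DDM. Project D₁…D_6; terminal Gordon value at t=6 with g = 0.018; discount at r = 0.161.
D_1 = 8.1861
D_2 = 10.1688
D_3 = 12.6316
D_4 = 13.2885
D_5 = 13.9795
D_6 = 14.7064
TV_6 = 14.9711/(0.161−0.018) = 104.6933
P₀ = Σ Dₜ/(1+r)ᵗ + TV_6/(1+r)^6 = 85.3617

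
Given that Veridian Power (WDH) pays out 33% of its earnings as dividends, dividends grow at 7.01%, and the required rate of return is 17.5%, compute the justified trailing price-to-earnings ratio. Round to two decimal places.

3.37

Justified trailing P/E = b(1+g)/(r−g) = 0.33×(1+0.0701)/(0.175−0.0701) = 3.3664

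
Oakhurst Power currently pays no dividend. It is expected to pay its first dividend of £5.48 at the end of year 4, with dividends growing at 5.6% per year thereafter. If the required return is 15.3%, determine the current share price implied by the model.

£36.86

Deferred-dividend DDM. At t=3 the remaining stream is a growing perpetuity with first payment D_4 = 5.48.
V_3 = D_4/(r−g) = 5.48/(0.153−0.056) = 56.4948
P₀ = V_3/(1+r)^3 = 56.4948/(1+0.153)^3 = 36.8571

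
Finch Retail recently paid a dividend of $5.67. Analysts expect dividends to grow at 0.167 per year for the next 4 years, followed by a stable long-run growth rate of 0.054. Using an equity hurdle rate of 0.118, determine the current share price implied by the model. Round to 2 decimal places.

Two-stage DDM. Project D₁…D_4 at 0.167, terminal growth 0.054, discount at r = 0.118.
D_1 = 6.6169
D_2 = 7.7219
D_3 = 9.0115
D_4 = 10.5164
Terminal value at t=4: TV = D_5/(r−g) = 11.0843/(0.118−0.054) = 173.1917
P₀ = 6.6169/(1+0.118)^1 + 7.7219/(1+0.118)^2 + 9.0115/(1+0.118)^3 + 10.5164/(1+0.118)^4 + 173.1917/(1+0.118)^4 = 136.1326

$136.13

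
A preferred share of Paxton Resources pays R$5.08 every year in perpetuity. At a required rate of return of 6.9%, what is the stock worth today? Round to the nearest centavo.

R$73.62

Zero-growth DDM (perpetuity): P₀ = D/r = 5.08 / 0.069 = 73.6232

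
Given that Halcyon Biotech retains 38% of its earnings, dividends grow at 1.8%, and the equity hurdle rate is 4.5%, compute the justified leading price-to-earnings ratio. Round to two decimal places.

Payout ratio b = 1 − 0.38 = 0.62.
Justified leading P/E = b/(r−g) = 0.62/(0.045−0.018) = 22.9630

22.96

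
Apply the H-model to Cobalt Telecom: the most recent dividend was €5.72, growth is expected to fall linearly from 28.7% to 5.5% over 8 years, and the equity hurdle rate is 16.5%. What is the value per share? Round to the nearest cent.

€103.12

H-model: P₀ = D₀[(1+g_L) + H(g_S−g_L)]/(r−g_L), with H = 8/2 = 4.
P₀ = 5.72 × [(1+0.055) + 4×(0.287−0.055)] / (0.165−0.055)
   = 5.72 × 1.9830 / 0.11 = 103.1160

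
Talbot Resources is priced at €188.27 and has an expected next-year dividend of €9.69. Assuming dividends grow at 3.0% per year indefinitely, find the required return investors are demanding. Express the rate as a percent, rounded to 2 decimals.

Rearranging the constant-growth DDM: r = D₁/P₀ + g.
r = 9.6900 / 188.27 + 0.03 = 0.05147 + 0.03 = 0.08147

8.15%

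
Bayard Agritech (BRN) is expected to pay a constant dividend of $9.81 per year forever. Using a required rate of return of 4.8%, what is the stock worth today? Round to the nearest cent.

Zero-growth DDM (perpetuity): P₀ = D/r = 9.81 / 0.048 = 204.3750

$204.38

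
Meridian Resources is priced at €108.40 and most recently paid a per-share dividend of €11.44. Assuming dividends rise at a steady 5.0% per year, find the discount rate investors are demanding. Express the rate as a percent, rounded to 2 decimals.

16.08%

Rearranging the constant-growth DDM: r = D₁/P₀ + g.
D₁ = 11.44 × (1 + 0.05) = 12.0120.
r = 12.0120 / 108.40 + 0.05 = 0.11081 + 0.05 = 0.16081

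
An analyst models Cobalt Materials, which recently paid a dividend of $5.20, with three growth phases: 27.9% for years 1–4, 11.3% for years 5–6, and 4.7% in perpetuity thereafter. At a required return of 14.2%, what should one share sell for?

Three-stage DDM. Project D₁…D_6; terminal Gordon value at t=6 with g = 0.047; discount at r = 0.142.
D_1 = 6.6508
D_2 = 8.5064
D_3 = 10.8797
D_4 = 13.9151
D_5 = 15.4875
D_6 = 17.2376
TV_6 = 18.0477/(0.142−0.047) = 189.9761
P₀ = Σ Dₜ/(1+r)ᵗ + TV_6/(1+r)^6 = 129.2221

$129.22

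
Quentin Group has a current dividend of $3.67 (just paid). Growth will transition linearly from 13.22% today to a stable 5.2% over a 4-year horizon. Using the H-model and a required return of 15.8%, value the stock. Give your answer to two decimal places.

$41.98

H-model: P₀ = D₀[(1+g_L) + H(g_S−g_L)]/(r−g_L), with H = 4/2 = 2.
P₀ = 3.67 × [(1+0.052) + 2×(0.1322−0.052)] / (0.158−0.052)
   = 3.67 × 1.2124 / 0.106 = 41.9765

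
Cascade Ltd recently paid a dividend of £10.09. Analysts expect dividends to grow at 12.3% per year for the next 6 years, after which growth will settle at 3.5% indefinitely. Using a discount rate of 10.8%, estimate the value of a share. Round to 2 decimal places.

Two-stage DDM. Project D₁…D_6 at 0.123, terminal growth 0.035, discount at r = 0.108.
D_1 = 11.3311
D_2 = 12.7248
D_3 = 14.2899
D_4 = 16.0476
D_5 = 18.0215
D_6 = 20.2381
Terminal value at t=6: TV = D_7/(r−g) = 20.9464/(0.108−0.035) = 286.9374
P₀ = 11.3311/(1+0.108)^1 + 12.7248/(1+0.108)^2 + 14.2899/(1+0.108)^3 + 16.0476/(1+0.108)^4 + 18.0215/(1+0.108)^5 + 20.2381/(1+0.108)^6 + 286.9374/(1+0.108)^6 = 218.5516

£218.55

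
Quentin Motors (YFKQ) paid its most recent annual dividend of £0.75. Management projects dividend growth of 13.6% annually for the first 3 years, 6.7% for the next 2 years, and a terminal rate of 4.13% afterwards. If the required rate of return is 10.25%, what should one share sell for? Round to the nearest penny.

Three-stage DDM. Project D₁…D_5; terminal Gordon value at t=5 with g = 0.0413; discount at r = 0.1025.
D_1 = 0.8520
D_2 = 0.9679
D_3 = 1.0995
D_4 = 1.1732
D_5 = 1.2518
TV_5 = 1.3035/(0.1025−0.0413) = 21.2985
P₀ = Σ Dₜ/(1+r)ᵗ + TV_5/(1+r)^5 = 17.0275

£17.03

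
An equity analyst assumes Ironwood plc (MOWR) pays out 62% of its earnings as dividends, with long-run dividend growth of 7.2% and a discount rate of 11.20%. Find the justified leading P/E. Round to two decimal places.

15.50

Justified leading P/E = b/(r−g) = 0.62/(0.112−0.072) = 15.5000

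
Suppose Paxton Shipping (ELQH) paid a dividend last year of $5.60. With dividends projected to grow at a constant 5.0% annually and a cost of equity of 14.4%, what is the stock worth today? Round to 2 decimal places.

Gordon growth model: P₀ = D₁/(r − g). D₁ = 5.60 × (1 + 0.05) = 5.8800.
P₀ = 5.8800 / (0.144 − 0.05) = 5.8800 / 0.094 = 62.5532

$62.55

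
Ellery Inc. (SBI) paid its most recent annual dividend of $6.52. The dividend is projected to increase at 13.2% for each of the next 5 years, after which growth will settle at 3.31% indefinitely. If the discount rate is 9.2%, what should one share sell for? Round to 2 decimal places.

$173.26

Two-stage DDM. Project D₁…D_5 at 0.132, terminal growth 0.0331, discount at r = 0.092.
D_1 = 7.3806
D_2 = 8.3549
D_3 = 9.4577
D_4 = 10.7061
D_5 = 12.1194
Terminal value at t=5: TV = D_6/(r−g) = 12.5205/(0.092−0.0331) = 212.5724
P₀ = 7.3806/(1+0.092)^1 + 8.3549/(1+0.092)^2 + 9.4577/(1+0.092)^3 + 10.7061/(1+0.092)^4 + 12.1194/(1+0.092)^5 + 212.5724/(1+0.092)^5 = 173.2592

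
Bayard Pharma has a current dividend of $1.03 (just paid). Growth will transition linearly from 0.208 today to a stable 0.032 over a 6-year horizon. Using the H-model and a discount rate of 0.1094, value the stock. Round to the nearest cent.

$20.76

H-model: P₀ = D₀[(1+g_L) + H(g_S−g_L)]/(r−g_L), with H = 6/2 = 3.
P₀ = 1.03 × [(1+0.032) + 3×(0.208−0.032)] / (0.1094−0.032)
   = 1.03 × 1.5600 / 0.0774 = 20.7597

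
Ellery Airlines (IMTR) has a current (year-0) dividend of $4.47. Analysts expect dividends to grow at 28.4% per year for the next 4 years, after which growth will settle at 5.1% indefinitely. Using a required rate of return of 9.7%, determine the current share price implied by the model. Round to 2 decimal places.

Two-stage DDM. Project D₁…D_4 at 0.284, terminal growth 0.051, discount at r = 0.097.
D_1 = 5.7395
D_2 = 7.3695
D_3 = 9.4624
D_4 = 12.1498
Terminal value at t=4: TV = D_5/(r−g) = 12.7694/(0.097−0.051) = 277.5956
P₀ = 5.7395/(1+0.097)^1 + 7.3695/(1+0.097)^2 + 9.4624/(1+0.097)^3 + 12.1498/(1+0.097)^4 + 277.5956/(1+0.097)^4 = 218.5972

$218.60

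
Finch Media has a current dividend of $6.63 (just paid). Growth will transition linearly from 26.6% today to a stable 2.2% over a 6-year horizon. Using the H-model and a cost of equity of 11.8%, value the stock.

H-model: P₀ = D₀[(1+g_L) + H(g_S−g_L)]/(r−g_L), with H = 6/2 = 3.
P₀ = 6.63 × [(1+0.022) + 3×(0.266−0.022)] / (0.118−0.022)
   = 6.63 × 1.7540 / 0.096 = 121.1356

$121.14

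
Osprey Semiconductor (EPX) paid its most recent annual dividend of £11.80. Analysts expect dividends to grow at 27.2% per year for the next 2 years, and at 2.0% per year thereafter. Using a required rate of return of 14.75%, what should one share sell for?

£143.58

Two-stage DDM. Project D₁…D_2 at 0.272, terminal growth 0.02, discount at r = 0.1475.
D_1 = 15.0096
D_2 = 19.0922
Terminal value at t=2: TV = D_3/(r−g) = 19.4741/(0.1475−0.02) = 152.7377
P₀ = 15.0096/(1+0.1475)^1 + 19.0922/(1+0.1475)^2 + 152.7377/(1+0.1475)^2 = 143.5751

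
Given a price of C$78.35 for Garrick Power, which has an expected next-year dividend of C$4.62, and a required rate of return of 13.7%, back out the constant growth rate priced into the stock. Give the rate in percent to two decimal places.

7.80%

From P₀ = D₁/(r − g), the implied growth is g = r − D₁/P₀.
g = 0.137 − 4.62/78.35 = 0.137 − 0.05897 = 0.07803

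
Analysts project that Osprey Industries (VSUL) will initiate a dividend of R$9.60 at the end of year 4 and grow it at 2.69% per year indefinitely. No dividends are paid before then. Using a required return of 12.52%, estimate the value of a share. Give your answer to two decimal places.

R$68.55

Deferred-dividend DDM. At t=3 the remaining stream is a growing perpetuity with first payment D_4 = 9.60.
V_3 = D_4/(r−g) = 9.60/(0.1252−0.0269) = 97.6602
P₀ = V_3/(1+r)^3 = 97.6602/(1+0.1252)^3 = 68.5533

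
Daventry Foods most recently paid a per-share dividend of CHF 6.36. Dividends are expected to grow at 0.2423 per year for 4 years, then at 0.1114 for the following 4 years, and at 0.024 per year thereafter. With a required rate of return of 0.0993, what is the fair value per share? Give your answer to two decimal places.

Three-stage DDM. Project D₁…D_8; terminal Gordon value at t=8 with g = 0.024; discount at r = 0.0993.
D_1 = 7.9010
D_2 = 9.8154
D_3 = 12.1937
D_4 = 15.1483
D_5 = 16.8358
D_6 = 18.7113
D_7 = 20.7957
D_8 = 23.1124
TV_8 = 23.6671/(0.0993−0.024) = 314.3038
P₀ = Σ Dₜ/(1+r)ᵗ + TV_8/(1+r)^8 = 224.8807

CHF 224.88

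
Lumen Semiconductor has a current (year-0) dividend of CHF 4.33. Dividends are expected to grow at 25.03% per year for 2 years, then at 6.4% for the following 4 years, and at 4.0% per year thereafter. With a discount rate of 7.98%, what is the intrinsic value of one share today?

CHF 176.22

Three-stage DDM. Project D₁…D_6; terminal Gordon value at t=6 with g = 0.04; discount at r = 0.0798.
D_1 = 5.4138
D_2 = 6.7689
D_3 = 7.2021
D_4 = 7.6630
D_5 = 8.1534
D_6 = 8.6753
TV_6 = 9.0223/(0.0798−0.04) = 226.6904
P₀ = Σ Dₜ/(1+r)ᵗ + TV_6/(1+r)^6 = 176.2157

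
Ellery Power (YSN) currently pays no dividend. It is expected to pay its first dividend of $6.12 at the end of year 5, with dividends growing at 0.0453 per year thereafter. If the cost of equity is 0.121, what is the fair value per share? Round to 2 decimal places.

$51.20

Deferred-dividend DDM. At t=4 the remaining stream is a growing perpetuity with first payment D_5 = 6.12.
V_4 = D_5/(r−g) = 6.12/(0.121−0.0453) = 80.8454
P₀ = V_4/(1+r)^4 = 80.8454/(1+0.121)^4 = 51.1957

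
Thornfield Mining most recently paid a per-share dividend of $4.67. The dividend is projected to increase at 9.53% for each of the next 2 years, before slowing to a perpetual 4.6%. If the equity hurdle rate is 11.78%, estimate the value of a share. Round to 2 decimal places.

$74.38

Two-stage DDM. Project D₁…D_2 at 0.0953, terminal growth 0.046, discount at r = 0.1178.
D_1 = 5.1151
D_2 = 5.6025
Terminal value at t=2: TV = D_3/(r−g) = 5.8602/(0.1178−0.046) = 81.6188
P₀ = 5.1151/(1+0.1178)^1 + 5.6025/(1+0.1178)^2 + 81.6188/(1+0.1178)^2 = 74.3823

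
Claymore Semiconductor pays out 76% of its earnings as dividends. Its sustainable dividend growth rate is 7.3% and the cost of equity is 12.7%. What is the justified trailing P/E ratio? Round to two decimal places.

15.10

Justified trailing P/E = b(1+g)/(r−g) = 0.76×(1+0.073)/(0.127−0.073) = 15.1015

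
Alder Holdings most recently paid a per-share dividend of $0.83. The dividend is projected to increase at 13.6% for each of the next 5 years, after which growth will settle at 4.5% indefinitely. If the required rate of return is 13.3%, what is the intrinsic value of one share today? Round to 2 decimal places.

$14.17

Two-stage DDM. Project D₁…D_5 at 0.136, terminal growth 0.045, discount at r = 0.133.
D_1 = 0.9429
D_2 = 1.0711
D_3 = 1.2168
D_4 = 1.3823
D_5 = 1.5703
Terminal value at t=5: TV = D_6/(r−g) = 1.6409/(0.133−0.045) = 18.6468
P₀ = 0.9429/(1+0.133)^1 + 1.0711/(1+0.133)^2 + 1.2168/(1+0.133)^3 + 1.3823/(1+0.133)^4 + 1.5703/(1+0.133)^5 + 18.6468/(1+0.133)^5 = 14.1705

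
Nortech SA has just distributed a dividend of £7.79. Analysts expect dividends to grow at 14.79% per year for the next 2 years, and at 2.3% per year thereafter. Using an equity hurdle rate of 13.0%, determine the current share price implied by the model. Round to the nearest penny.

Two-stage DDM. Project D₁…D_2 at 0.1479, terminal growth 0.023, discount at r = 0.13.
D_1 = 8.9421
D_2 = 10.2647
Terminal value at t=2: TV = D_3/(r−g) = 10.5008/(0.13−0.023) = 98.1381
P₀ = 8.9421/(1+0.13)^1 + 10.2647/(1+0.13)^2 + 98.1381/(1+0.13)^2 = 92.8086

£92.81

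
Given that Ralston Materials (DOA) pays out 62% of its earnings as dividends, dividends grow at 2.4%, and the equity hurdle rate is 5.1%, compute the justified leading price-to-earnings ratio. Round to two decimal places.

22.96

Justified leading P/E = b/(r−g) = 0.62/(0.051−0.024) = 22.9630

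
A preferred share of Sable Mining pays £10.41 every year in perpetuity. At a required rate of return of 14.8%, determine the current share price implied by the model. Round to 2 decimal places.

£70.34

Zero-growth DDM (perpetuity): P₀ = D/r = 10.41 / 0.148 = 70.3378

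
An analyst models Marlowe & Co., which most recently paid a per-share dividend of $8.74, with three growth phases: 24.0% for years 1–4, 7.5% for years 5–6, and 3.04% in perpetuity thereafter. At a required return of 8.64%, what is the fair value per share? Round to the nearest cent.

Three-stage DDM. Project D₁…D_6; terminal Gordon value at t=6 with g = 0.0304; discount at r = 0.0864.
D_1 = 10.8376
D_2 = 13.4386
D_3 = 16.6639
D_4 = 20.6632
D_5 = 22.2130
D_6 = 23.8789
TV_6 = 24.6049/(0.0864−0.0304) = 439.3726
P₀ = Σ Dₜ/(1+r)ᵗ + TV_6/(1+r)^6 = 345.6281

$345.63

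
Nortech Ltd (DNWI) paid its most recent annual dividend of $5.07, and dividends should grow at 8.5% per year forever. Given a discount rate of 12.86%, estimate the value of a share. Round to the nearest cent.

Gordon growth model: P₀ = D₁/(r − g). D₁ = 5.07 × (1 + 0.085) = 5.5010.
P₀ = 5.5010 / (0.1286 − 0.085) = 5.5010 / 0.0436 = 126.1686

$126.17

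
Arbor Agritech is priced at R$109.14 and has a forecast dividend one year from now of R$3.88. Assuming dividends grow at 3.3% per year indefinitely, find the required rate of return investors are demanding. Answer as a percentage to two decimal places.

Rearranging the constant-growth DDM: r = D₁/P₀ + g.
r = 3.8800 / 109.14 + 0.033 = 0.03555 + 0.033 = 0.06855

6.86%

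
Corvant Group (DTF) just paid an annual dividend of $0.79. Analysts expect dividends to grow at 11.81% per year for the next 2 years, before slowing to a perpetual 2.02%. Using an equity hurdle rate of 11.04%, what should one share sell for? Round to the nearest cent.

Two-stage DDM. Project D₁…D_2 at 0.1181, terminal growth 0.0202, discount at r = 0.1104.
D_1 = 0.8833
D_2 = 0.9876
Terminal value at t=2: TV = D_3/(r−g) = 1.0076/(0.1104−0.0202) = 11.1704
P₀ = 0.8833/(1+0.1104)^1 + 0.9876/(1+0.1104)^2 + 11.1704/(1+0.1104)^2 = 10.6561

$10.66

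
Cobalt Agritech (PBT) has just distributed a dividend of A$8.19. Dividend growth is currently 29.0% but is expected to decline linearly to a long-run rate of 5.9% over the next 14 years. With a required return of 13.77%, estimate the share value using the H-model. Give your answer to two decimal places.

A$278.48

H-model: P₀ = D₀[(1+g_L) + H(g_S−g_L)]/(r−g_L), with H = 14/2 = 7.
P₀ = 8.19 × [(1+0.059) + 7×(0.29−0.059)] / (0.1377−0.059)
   = 8.19 × 2.6760 / 0.0787 = 278.4808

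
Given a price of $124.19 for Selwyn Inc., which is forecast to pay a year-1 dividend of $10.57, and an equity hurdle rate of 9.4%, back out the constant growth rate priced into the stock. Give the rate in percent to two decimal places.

0.89%

From P₀ = D₁/(r − g), the implied growth is g = r − D₁/P₀.
g = 0.094 − 10.57/124.19 = 0.094 − 0.08511 = 0.00889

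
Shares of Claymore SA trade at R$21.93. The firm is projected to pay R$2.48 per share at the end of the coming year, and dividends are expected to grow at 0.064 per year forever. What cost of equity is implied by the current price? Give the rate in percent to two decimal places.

Rearranging the constant-growth DDM: r = D₁/P₀ + g.
r = 2.4800 / 21.93 + 0.064 = 0.11309 + 0.064 = 0.17709

17.71%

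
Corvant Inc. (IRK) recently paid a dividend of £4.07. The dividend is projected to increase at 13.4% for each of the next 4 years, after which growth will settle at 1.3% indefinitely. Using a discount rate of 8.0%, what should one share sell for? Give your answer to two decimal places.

£93.22

Two-stage DDM. Project D₁…D_4 at 0.134, terminal growth 0.013, discount at r = 0.08.
D_1 = 4.6154
D_2 = 5.2338
D_3 = 5.9352
D_4 = 6.7305
Terminal value at t=4: TV = D_5/(r−g) = 6.8180/(0.08−0.013) = 101.7610
P₀ = 4.6154/(1+0.08)^1 + 5.2338/(1+0.08)^2 + 5.9352/(1+0.08)^3 + 6.7305/(1+0.08)^4 + 101.7610/(1+0.08)^4 = 93.2167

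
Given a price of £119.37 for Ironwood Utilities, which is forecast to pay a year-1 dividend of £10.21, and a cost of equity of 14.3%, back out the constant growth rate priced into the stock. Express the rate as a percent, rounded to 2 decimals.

5.75%

From P₀ = D₁/(r − g), the implied growth is g = r − D₁/P₀.
g = 0.143 − 10.21/119.37 = 0.143 − 0.08553 = 0.05747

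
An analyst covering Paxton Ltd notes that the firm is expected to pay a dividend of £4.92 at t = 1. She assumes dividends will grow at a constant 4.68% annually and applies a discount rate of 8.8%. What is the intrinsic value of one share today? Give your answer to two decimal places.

Gordon growth model: P₀ = D₁/(r − g), with D₁ = 4.92 given directly.
P₀ = 4.9200 / (0.088 − 0.0468) = 4.9200 / 0.0412 = 119.4175

£119.42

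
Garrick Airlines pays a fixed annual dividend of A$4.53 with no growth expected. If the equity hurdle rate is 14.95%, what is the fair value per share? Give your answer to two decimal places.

Zero-growth DDM (perpetuity): P₀ = D/r = 4.53 / 0.1495 = 30.3010

A$30.30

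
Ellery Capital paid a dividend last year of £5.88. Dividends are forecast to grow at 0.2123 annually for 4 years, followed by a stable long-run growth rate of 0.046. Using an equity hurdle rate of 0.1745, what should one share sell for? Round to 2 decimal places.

£79.80

Two-stage DDM. Project D₁…D_4 at 0.2123, terminal growth 0.046, discount at r = 0.1745.
D_1 = 7.1283
D_2 = 8.6417
D_3 = 10.4763
D_4 = 12.7004
Terminal value at t=4: TV = D_5/(r−g) = 13.2846/(0.1745−0.046) = 103.3823
P₀ = 7.1283/(1+0.1745)^1 + 8.6417/(1+0.1745)^2 + 10.4763/(1+0.1745)^3 + 12.7004/(1+0.1745)^4 + 103.3823/(1+0.1745)^4 = 79.8036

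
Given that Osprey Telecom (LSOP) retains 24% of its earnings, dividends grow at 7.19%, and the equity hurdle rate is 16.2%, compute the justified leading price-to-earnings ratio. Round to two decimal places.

8.44

Payout ratio b = 1 − 0.24 = 0.76.
Justified leading P/E = b/(r−g) = 0.76/(0.162−0.0719) = 8.4351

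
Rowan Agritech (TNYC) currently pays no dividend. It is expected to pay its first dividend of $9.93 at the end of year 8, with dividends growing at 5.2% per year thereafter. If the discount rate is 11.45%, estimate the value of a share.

$74.39

Deferred-dividend DDM. At t=7 the remaining stream is a growing perpetuity with first payment D_8 = 9.93.
V_7 = D_8/(r−g) = 9.93/(0.1145−0.052) = 158.8800
P₀ = V_7/(1+r)^7 = 158.8800/(1+0.1145)^7 = 74.3890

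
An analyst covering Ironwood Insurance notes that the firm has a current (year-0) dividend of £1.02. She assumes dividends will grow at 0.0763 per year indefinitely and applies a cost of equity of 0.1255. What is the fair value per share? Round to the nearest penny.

£22.31

Gordon growth model: P₀ = D₁/(r − g). D₁ = 1.02 × (1 + 0.0763) = 1.0978.
P₀ = 1.0978 / (0.1255 − 0.0763) = 1.0978 / 0.0492 = 22.3135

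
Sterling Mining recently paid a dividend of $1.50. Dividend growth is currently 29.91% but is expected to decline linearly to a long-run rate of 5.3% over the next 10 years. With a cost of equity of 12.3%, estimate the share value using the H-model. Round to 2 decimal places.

$48.93

H-model: P₀ = D₀[(1+g_L) + H(g_S−g_L)]/(r−g_L), with H = 10/2 = 5.
P₀ = 1.50 × [(1+0.053) + 5×(0.2991−0.053)] / (0.123−0.053)
   = 1.50 × 2.2835 / 0.07 = 48.9321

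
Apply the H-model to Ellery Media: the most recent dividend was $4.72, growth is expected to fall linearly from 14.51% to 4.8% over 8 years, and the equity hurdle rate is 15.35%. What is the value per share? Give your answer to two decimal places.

$64.26

H-model: P₀ = D₀[(1+g_L) + H(g_S−g_L)]/(r−g_L), with H = 8/2 = 4.
P₀ = 4.72 × [(1+0.048) + 4×(0.1451−0.048)] / (0.1535−0.048)
   = 4.72 × 1.4364 / 0.1055 = 64.2636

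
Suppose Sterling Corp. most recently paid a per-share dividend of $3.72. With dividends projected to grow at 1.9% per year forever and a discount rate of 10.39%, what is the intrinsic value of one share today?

$44.65

Gordon growth model: P₀ = D₁/(r − g). D₁ = 3.72 × (1 + 0.019) = 3.7907.
P₀ = 3.7907 / (0.1039 − 0.019) = 3.7907 / 0.0849 = 44.6488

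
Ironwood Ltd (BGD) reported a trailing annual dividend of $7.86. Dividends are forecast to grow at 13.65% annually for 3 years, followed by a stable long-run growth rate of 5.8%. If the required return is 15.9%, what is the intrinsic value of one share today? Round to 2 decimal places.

$100.31

Two-stage DDM. Project D₁…D_3 at 0.1365, terminal growth 0.058, discount at r = 0.159.
D_1 = 8.9329
D_2 = 10.1522
D_3 = 11.5380
Terminal value at t=3: TV = D_4/(r−g) = 12.2072/(0.159−0.058) = 120.8635
P₀ = 8.9329/(1+0.159)^1 + 10.1522/(1+0.159)^2 + 11.5380/(1+0.159)^3 + 120.8635/(1+0.159)^3 = 100.3090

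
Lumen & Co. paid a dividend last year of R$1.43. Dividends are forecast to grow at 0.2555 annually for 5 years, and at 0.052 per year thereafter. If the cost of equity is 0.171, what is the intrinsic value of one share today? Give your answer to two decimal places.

R$26.77

Two-stage DDM. Project D₁…D_5 at 0.2555, terminal growth 0.052, discount at r = 0.171.
D_1 = 1.7954
D_2 = 2.2541
D_3 = 2.8300
D_4 = 3.5531
D_5 = 4.4609
Terminal value at t=5: TV = D_6/(r−g) = 4.6928/(0.171−0.052) = 39.4356
P₀ = 1.7954/(1+0.171)^1 + 2.2541/(1+0.171)^2 + 2.8300/(1+0.171)^3 + 3.5531/(1+0.171)^4 + 4.4609/(1+0.171)^5 + 39.4356/(1+0.171)^5 = 26.7654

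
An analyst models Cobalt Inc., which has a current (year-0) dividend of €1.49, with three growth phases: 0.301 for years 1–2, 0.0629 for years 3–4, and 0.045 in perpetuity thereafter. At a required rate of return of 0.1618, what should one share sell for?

Three-stage DDM. Project D₁…D_4; terminal Gordon value at t=4 with g = 0.045; discount at r = 0.1618.
D_1 = 1.9385
D_2 = 2.5220
D_3 = 2.6806
D_4 = 2.8492
TV_4 = 2.9774/(0.1618−0.045) = 25.4917
P₀ = Σ Dₜ/(1+r)ᵗ + TV_4/(1+r)^4 = 20.8020

€20.80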